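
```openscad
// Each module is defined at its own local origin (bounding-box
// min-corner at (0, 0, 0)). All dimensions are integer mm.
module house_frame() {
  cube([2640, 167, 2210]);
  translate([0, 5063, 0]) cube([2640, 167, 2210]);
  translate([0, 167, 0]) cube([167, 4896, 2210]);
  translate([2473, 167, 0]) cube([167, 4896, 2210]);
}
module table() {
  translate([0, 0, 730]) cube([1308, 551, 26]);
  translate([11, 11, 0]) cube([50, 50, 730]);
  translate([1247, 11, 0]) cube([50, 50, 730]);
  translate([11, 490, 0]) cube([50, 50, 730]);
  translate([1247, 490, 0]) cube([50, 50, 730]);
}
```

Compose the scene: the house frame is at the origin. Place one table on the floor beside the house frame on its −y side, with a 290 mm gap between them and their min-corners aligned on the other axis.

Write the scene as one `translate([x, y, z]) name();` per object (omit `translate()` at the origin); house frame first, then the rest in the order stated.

house_frame();
translate([0, -841, 0]) table();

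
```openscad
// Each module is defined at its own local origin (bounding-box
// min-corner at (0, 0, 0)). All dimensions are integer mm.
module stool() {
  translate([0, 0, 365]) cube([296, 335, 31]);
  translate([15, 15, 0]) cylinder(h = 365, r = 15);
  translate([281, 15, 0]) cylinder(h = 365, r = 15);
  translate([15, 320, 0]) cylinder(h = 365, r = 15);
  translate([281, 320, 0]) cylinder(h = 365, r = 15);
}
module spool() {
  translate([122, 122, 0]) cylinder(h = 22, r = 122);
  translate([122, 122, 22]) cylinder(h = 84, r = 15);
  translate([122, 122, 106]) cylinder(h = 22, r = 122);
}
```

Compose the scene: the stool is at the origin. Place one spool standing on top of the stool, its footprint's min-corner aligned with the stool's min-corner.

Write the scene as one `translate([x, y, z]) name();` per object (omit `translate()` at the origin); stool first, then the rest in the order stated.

stool();
translate([0, 0, 396]) spool();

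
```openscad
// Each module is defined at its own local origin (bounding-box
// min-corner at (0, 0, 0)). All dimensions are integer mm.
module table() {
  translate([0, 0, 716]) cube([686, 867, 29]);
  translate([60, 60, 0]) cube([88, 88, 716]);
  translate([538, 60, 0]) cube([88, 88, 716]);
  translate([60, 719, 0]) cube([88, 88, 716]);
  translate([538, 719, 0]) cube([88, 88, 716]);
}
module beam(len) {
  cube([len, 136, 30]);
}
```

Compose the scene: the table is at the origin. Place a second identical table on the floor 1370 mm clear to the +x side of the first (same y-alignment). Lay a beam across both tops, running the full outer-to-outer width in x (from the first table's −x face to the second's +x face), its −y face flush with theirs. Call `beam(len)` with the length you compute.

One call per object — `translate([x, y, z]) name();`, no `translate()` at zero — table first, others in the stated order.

table();
translate([2056, 0, 0]) table();
translate([0, 0, 745]) beam(2742);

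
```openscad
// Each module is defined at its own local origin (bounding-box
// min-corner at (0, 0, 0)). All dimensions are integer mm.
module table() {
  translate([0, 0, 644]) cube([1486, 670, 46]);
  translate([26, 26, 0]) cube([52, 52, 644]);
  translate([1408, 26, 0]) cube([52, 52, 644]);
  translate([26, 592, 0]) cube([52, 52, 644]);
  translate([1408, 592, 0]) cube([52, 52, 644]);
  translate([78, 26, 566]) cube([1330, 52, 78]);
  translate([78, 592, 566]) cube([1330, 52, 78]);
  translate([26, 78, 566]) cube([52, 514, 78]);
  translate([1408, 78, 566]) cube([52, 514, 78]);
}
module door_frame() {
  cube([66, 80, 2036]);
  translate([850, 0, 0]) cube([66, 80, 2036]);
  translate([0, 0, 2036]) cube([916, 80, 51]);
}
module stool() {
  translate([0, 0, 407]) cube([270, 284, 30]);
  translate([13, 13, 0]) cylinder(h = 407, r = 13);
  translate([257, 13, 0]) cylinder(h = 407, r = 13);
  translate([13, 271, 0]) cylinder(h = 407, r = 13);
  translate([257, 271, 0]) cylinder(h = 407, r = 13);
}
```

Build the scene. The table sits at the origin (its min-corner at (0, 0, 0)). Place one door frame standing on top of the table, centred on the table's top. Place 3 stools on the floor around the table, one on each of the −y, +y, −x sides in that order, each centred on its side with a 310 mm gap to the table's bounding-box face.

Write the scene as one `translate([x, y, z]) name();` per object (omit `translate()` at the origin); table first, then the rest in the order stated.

table();
translate([285, 295, 690]) door_frame();
translate([608, -594, 0]) stool();
translate([608, 980, 0]) stool();
translate([-580, 193, 0]) stool();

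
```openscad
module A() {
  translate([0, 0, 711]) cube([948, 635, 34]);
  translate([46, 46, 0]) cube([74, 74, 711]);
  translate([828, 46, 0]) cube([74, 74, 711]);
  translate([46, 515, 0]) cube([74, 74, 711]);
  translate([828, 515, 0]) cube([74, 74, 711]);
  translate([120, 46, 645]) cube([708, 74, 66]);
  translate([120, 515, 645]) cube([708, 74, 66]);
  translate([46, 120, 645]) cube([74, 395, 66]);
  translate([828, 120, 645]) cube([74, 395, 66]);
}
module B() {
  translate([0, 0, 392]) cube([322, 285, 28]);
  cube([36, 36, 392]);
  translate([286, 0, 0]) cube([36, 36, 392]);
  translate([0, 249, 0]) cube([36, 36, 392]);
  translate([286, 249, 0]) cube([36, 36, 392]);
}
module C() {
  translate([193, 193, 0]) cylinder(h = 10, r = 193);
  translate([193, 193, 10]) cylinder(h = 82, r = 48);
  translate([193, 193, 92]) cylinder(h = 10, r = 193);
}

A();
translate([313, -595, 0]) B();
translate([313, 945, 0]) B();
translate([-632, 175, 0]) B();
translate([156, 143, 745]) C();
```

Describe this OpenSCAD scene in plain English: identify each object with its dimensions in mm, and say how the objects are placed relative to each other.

A is a table: top 948 mm (x) × 635 mm (y), 34 mm thick, upper face at z = 745 mm, on four 74×74 mm square legs, each inset 46 mm from the nearest pair of top edges, running from z = 0 to the bottom of the top. Four apron rails, 74 mm thick and 66 mm tall, run between adjacent legs with their top edges flush with the underside of the top and their outer faces flush with the legs' outer faces.

B is a four-legged stool. The seat is 322×285 mm, 28 mm thick, top at z = 420 mm. It stands on four square legs, each 36×36 mm in cross-section, from z = 0 to the seat underside, each flush with a corner of the seat.

C is a spool: two coaxial disc flanges of radius 193 mm and thickness 10 mm, joined by a core cylinder of radius 48 mm and height 82 mm. The lower flange rests on z = 0 and the three cylinders share a vertical axis.

Three stools sit around the table at the −y, +y, −x sides. The spool is on top of the table.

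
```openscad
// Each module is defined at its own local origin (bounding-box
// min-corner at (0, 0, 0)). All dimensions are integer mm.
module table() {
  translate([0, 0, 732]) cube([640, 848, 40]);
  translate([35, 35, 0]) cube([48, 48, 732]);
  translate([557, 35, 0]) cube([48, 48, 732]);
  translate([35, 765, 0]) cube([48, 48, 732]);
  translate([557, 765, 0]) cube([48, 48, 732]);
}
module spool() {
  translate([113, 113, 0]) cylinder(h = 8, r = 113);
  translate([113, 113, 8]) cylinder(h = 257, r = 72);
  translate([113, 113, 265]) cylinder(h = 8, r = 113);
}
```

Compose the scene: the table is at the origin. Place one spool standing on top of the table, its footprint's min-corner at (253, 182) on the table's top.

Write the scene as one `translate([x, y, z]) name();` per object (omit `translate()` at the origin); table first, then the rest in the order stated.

table();
translate([253, 182, 772]) spool();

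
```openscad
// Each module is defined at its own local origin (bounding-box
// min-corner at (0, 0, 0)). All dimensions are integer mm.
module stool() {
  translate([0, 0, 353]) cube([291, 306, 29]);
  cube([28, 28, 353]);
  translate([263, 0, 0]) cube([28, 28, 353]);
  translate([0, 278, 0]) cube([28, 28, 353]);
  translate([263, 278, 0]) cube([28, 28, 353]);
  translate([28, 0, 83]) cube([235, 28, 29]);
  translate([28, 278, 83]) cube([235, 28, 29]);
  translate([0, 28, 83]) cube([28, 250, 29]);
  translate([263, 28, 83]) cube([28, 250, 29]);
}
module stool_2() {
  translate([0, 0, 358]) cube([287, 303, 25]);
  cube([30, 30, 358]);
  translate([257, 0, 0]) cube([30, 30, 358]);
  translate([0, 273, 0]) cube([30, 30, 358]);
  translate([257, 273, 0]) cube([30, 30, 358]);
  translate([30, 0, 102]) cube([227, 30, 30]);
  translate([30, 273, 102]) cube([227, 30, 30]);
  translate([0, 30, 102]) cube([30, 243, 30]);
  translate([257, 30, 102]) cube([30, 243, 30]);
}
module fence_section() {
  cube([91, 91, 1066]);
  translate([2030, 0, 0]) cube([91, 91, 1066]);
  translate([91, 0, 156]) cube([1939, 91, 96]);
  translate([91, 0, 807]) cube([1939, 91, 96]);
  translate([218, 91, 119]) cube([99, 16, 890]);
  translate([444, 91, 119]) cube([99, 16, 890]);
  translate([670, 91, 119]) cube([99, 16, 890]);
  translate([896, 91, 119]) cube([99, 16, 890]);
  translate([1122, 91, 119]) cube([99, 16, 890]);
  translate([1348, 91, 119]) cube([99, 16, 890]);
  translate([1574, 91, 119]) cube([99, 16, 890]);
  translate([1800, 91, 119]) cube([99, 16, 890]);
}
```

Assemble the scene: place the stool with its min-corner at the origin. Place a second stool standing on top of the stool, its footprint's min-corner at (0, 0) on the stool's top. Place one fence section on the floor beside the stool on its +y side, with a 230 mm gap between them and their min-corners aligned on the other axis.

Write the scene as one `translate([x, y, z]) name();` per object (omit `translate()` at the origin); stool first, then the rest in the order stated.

stool();
translate([0, 0, 382]) stool_2();
translate([0, 536, 0]) fence_section();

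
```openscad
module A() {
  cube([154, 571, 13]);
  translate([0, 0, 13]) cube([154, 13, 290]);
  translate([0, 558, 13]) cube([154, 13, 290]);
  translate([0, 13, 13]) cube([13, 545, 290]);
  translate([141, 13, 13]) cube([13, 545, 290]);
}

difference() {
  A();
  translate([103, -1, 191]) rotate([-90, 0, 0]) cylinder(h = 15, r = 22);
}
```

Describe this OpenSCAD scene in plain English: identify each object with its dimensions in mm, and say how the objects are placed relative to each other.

A is an open storage box with external size 154×571×303 mm and wall thickness 13 mm (the base is also 13 mm thick). The base covers the whole footprint; the four walls stand on the base, with the y-facing walls full-width and the x-facing walls fitting between their inner faces.

The open box has a circular hole of radius 22 mm through its front wall, centred at (x = 103, z = 191).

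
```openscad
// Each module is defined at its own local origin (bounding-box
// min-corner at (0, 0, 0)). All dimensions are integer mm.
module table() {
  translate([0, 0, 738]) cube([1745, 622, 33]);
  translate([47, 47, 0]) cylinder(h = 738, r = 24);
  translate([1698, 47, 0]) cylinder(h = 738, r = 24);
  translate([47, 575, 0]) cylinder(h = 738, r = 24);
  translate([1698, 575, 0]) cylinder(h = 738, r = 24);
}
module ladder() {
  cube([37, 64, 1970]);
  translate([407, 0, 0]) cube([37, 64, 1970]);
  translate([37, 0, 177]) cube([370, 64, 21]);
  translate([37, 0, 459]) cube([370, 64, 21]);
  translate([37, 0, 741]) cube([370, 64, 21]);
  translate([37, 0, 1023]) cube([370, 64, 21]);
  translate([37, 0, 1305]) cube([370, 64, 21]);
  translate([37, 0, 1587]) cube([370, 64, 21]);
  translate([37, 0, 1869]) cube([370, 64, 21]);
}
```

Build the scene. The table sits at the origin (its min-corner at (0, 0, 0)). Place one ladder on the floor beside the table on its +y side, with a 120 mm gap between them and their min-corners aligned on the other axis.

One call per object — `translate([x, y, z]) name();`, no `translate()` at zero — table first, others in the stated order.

table();
translate([0, 742, 0]) ladder();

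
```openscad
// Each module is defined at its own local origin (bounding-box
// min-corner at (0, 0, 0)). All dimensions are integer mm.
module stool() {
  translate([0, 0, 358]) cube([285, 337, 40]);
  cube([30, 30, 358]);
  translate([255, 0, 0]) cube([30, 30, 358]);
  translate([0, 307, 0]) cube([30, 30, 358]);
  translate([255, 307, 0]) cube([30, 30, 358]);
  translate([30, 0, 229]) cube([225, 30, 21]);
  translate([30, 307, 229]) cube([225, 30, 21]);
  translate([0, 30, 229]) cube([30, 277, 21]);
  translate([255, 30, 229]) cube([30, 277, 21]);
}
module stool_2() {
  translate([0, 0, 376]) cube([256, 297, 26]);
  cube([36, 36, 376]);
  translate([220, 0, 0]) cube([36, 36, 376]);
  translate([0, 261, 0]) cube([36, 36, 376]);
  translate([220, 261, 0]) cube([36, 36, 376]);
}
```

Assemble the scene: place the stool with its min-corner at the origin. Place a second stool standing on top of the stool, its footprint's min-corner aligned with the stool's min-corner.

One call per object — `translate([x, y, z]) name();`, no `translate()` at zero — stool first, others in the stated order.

stool();
translate([0, 0, 398]) stool_2();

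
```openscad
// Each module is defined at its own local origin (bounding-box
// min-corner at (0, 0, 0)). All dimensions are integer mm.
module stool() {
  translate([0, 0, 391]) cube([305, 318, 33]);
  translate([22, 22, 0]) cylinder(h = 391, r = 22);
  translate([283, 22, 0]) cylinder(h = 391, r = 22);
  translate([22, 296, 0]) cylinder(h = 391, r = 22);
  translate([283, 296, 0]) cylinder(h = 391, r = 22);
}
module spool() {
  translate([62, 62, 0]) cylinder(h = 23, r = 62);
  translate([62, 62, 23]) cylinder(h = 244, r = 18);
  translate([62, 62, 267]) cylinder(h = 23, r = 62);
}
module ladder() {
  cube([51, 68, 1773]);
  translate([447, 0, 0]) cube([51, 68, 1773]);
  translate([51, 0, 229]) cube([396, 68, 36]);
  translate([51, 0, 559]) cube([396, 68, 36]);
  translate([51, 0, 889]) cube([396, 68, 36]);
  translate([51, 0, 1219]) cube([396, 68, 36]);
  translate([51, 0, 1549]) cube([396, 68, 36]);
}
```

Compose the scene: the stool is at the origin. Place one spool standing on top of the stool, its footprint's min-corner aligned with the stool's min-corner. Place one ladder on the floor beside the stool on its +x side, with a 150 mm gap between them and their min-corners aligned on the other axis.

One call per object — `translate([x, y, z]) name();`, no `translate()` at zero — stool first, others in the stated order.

stool();
translate([0, 0, 424]) spool();
translate([455, 0, 0]) ladder();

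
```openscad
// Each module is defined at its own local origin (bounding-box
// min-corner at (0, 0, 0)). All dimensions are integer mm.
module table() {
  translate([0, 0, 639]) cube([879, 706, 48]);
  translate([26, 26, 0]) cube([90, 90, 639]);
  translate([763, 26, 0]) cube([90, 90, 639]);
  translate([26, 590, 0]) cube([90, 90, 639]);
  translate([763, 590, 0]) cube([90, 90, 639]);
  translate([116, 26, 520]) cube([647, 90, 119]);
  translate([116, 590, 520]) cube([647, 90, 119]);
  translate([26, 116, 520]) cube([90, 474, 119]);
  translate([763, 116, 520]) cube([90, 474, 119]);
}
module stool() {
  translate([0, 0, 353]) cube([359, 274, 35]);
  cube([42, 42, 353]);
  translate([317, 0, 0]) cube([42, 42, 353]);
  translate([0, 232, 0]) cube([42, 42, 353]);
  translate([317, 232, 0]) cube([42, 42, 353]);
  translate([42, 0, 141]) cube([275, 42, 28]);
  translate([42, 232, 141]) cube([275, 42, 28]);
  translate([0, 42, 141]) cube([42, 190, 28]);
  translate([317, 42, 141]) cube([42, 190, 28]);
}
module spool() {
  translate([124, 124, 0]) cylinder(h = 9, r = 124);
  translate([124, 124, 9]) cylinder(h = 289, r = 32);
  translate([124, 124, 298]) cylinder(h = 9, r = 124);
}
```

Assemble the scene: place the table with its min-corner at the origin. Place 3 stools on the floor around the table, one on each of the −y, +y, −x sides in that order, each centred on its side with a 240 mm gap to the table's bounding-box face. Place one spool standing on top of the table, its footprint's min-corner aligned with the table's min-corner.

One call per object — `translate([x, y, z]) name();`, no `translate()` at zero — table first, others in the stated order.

table();
translate([260, -514, 0]) stool();
translate([260, 946, 0]) stool();
translate([-599, 216, 0]) stool();
translate([0, 0, 687]) spool();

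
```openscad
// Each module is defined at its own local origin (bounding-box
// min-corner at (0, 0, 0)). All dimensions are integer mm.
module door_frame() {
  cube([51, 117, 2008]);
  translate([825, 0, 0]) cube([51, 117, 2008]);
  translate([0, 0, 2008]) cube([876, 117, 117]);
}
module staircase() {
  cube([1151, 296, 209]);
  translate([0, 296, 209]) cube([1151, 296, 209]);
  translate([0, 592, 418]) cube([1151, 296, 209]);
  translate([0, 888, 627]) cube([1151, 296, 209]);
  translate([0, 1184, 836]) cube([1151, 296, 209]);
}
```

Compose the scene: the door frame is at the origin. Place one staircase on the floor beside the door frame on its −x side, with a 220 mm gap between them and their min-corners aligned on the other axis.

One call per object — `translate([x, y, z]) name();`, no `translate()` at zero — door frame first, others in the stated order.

door_frame();
translate([-1371, 0, 0]) staircase();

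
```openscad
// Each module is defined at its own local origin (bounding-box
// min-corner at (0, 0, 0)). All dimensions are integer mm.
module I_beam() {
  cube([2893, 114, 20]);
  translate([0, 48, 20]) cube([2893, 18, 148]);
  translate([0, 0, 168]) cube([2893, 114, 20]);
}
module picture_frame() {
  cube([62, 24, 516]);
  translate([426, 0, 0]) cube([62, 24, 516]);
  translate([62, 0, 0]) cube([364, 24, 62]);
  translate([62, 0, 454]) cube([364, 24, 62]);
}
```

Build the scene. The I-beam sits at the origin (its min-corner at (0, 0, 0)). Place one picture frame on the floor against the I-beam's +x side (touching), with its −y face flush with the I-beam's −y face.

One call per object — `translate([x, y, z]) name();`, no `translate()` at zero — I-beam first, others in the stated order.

I_beam();
translate([2893, 0, 0]) picture_frame();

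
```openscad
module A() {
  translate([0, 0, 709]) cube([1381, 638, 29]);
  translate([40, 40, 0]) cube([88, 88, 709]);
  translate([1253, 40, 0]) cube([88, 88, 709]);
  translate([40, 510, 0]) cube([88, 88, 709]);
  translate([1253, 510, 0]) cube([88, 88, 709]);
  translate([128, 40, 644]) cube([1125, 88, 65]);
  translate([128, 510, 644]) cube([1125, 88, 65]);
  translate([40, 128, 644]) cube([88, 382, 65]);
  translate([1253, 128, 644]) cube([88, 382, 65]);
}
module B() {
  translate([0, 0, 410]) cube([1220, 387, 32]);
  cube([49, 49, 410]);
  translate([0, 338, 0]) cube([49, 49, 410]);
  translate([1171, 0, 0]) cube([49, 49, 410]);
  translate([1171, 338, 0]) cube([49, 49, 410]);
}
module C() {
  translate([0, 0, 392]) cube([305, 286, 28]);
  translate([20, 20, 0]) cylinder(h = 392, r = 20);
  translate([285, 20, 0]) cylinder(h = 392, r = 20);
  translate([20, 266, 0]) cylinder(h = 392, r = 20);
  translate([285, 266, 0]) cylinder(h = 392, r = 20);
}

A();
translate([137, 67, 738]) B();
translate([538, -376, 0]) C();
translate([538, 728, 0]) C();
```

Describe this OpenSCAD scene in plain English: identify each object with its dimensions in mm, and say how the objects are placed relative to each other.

A is a table: top 1381 mm (x) × 638 mm (y), 29 mm thick, upper face at z = 738 mm, on four 88×88 mm square legs, each inset 40 mm from the nearest pair of top edges, running from z = 0 to the bottom of the top. Four apron rails, 88 mm thick and 65 mm tall, run between adjacent legs with their top edges flush with the underside of the top and their outer faces flush with the legs' outer faces.

B is a bench: a 1220×387 mm seat slab, 32 mm thick, top at z = 442 mm, on four 49×49 mm square legs flush with the seat corners and standing on z = 0.

C is a four-legged stool. The seat is a 305×286×28 mm slab whose top surface is at z = 420 mm; four round legs, each 40 mm in diameter, run from the floor (z = 0) to the underside of the seat, each leg's axis is inset half a diameter from the nearest pair of seat edges (so the leg's bounding box is flush with the corner).

The bench is on top of the table. Two stools sit around the table at the −y, +y sides.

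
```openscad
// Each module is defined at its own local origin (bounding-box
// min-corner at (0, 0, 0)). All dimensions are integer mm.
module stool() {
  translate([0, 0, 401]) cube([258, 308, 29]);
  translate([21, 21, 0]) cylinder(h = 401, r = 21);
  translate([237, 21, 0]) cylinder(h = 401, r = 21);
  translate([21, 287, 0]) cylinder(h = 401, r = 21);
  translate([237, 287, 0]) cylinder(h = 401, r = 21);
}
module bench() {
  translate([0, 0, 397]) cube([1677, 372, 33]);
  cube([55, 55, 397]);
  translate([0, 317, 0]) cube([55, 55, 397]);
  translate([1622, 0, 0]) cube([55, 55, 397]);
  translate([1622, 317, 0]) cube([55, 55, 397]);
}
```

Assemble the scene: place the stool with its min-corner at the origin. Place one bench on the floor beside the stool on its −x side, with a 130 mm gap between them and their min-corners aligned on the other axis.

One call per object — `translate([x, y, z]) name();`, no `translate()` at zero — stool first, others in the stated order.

stool();
translate([-1807, 0, 0]) bench();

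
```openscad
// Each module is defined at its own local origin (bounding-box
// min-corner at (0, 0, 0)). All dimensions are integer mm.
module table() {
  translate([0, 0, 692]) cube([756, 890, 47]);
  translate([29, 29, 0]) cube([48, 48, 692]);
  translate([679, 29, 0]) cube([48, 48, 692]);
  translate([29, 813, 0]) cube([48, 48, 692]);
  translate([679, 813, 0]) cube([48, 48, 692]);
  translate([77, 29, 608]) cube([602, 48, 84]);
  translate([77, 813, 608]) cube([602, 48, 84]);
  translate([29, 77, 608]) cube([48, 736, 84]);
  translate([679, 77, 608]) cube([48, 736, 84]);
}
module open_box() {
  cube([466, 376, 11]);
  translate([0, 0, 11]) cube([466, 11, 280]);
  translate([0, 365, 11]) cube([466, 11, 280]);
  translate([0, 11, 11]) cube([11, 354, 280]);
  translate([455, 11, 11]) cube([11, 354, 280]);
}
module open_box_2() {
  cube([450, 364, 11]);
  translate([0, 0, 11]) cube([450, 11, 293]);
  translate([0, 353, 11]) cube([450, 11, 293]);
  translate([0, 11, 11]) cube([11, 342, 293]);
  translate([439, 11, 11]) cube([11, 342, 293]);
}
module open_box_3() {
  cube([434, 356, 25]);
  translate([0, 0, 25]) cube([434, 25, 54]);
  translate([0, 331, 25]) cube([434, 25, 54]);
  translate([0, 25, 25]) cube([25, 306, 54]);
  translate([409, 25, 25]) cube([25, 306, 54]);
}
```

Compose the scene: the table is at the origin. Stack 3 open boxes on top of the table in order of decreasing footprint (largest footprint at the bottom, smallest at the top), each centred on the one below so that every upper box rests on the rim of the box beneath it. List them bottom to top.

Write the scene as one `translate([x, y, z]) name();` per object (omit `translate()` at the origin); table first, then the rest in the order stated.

table();
translate([145, 257, 739]) open_box();
translate([153, 263, 1030]) open_box_2();
translate([161, 267, 1334]) open_box_3();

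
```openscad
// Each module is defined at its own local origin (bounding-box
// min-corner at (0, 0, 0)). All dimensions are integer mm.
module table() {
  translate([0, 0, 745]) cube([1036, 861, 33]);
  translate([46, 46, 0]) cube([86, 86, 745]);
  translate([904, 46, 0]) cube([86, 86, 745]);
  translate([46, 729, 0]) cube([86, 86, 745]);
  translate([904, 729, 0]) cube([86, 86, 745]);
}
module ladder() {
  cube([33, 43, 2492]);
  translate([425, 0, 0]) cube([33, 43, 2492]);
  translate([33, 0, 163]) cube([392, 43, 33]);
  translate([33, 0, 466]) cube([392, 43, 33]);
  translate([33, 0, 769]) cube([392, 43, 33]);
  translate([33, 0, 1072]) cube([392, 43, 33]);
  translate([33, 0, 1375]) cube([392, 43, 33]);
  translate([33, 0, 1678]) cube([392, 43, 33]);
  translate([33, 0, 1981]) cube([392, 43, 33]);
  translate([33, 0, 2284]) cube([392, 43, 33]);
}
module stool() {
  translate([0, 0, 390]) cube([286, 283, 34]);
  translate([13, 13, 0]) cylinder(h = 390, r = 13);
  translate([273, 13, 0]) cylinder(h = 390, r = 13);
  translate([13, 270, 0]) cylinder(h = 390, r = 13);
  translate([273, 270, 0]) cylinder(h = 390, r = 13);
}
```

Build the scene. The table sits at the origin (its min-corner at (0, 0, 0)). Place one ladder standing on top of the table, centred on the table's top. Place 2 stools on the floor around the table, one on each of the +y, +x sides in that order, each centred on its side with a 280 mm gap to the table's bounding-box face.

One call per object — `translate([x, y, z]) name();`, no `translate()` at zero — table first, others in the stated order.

table();
translate([289, 409, 778]) ladder();
translate([375, 1141, 0]) stool();
translate([1316, 289, 0]) stool();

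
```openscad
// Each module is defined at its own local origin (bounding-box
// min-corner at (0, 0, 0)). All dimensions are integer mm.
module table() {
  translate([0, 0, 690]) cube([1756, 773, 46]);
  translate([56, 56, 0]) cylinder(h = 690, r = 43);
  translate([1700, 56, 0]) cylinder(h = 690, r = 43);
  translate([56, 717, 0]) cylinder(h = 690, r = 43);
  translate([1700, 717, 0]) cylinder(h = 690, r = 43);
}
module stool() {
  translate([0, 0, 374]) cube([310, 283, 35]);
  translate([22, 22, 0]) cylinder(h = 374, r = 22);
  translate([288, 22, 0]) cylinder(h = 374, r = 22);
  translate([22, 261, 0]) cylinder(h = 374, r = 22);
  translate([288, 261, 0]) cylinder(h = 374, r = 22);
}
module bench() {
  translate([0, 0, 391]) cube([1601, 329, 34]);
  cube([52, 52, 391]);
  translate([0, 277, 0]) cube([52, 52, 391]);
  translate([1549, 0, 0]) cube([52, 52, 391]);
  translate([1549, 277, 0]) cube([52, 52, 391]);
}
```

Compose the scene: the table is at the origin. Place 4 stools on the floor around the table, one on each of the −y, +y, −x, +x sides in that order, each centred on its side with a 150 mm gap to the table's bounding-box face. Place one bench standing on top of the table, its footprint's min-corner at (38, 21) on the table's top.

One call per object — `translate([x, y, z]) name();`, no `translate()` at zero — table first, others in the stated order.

table();
translate([723, -433, 0]) stool();
translate([723, 923, 0]) stool();
translate([-460, 245, 0]) stool();
translate([1906, 245, 0]) stool();
translate([38, 21, 736]) bench();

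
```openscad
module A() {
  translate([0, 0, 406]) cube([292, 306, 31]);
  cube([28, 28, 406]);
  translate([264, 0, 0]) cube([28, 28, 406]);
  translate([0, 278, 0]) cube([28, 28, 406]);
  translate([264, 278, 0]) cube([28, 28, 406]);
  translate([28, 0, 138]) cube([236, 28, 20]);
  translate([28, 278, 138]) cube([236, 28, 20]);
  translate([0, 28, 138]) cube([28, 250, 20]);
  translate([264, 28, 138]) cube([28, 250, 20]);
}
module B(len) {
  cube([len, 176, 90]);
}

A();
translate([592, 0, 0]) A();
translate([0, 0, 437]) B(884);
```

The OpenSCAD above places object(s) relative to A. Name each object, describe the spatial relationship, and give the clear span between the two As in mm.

A is a stool. B is a beam. A beam spans the tops of two stools. The clear span between the two stools is 300 mm.

Second stool starts at x = 592; first ends at x = 292; clear span = 592 − 292 = 300 mm.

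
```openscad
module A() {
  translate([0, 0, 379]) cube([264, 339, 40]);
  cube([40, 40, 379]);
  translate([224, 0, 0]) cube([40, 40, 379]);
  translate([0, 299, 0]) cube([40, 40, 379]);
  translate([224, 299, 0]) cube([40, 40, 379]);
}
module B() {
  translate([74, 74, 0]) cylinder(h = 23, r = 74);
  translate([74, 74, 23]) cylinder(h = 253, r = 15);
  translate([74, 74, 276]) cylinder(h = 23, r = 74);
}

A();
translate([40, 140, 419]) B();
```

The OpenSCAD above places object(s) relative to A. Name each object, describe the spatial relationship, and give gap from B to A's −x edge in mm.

The spool's min-x is at 40; the stool's min-x is 0; gap = 40 mm.

A is a stool. B is a spool. The spool is on top of the stool. The gap from the spool to the stool's −x edge is 40 mm.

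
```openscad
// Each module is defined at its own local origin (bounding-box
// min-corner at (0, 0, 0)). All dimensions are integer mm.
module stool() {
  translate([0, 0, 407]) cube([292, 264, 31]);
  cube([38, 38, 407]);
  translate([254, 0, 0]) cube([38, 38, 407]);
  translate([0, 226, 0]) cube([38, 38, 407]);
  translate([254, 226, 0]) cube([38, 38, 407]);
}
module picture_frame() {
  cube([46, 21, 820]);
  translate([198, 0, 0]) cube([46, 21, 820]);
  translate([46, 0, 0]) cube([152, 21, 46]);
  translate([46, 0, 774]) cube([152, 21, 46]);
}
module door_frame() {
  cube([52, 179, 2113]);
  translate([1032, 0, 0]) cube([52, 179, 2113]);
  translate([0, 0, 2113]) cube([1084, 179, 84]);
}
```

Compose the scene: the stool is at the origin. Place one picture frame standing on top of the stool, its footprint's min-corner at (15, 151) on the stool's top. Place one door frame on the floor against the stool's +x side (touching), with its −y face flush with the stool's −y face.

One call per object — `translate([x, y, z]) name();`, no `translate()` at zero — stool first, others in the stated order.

stool();
translate([15, 151, 438]) picture_frame();
translate([292, 0, 0]) door_frame();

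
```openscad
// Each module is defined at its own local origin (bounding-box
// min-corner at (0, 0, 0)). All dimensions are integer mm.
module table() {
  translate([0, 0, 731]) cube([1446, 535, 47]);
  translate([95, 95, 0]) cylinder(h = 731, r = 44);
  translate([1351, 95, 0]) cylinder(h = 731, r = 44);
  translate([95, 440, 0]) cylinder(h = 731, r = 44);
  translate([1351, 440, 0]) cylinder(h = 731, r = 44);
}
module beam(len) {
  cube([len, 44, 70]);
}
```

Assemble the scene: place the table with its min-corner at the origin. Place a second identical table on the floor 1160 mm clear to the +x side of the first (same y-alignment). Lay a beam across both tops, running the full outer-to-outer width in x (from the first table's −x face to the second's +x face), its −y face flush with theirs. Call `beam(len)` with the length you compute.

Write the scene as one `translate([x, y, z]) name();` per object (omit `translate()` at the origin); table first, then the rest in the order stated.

table();
translate([2606, 0, 0]) table();
translate([0, 0, 778]) beam(4052);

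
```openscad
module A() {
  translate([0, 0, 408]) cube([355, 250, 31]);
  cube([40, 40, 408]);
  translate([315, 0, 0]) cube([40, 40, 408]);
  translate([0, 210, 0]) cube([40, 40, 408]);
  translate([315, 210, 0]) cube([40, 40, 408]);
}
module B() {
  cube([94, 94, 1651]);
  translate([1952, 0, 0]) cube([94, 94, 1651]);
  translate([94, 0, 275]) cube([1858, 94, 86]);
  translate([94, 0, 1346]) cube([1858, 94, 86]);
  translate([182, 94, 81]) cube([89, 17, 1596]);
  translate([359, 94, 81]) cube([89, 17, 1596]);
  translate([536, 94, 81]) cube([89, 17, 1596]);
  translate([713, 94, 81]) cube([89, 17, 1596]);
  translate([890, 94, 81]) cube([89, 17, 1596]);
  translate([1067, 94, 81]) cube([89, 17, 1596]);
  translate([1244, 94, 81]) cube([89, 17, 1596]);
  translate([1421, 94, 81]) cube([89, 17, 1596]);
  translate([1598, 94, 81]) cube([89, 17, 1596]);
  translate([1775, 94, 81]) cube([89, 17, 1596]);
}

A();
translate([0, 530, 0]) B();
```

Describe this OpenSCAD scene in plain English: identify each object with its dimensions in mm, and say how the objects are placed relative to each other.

A is a four-legged stool. The seat is 355×250 mm, 31 mm thick, top at z = 439 mm. It stands on four square legs, each 40×40 mm in cross-section, from z = 0 to the seat underside, each flush with a corner of the seat.

B is a fence section. Two 94×94 mm posts, 1651 mm tall, stand on the floor with a clear span of 1858 mm between their inner faces. Two horizontal rails of 94×86 mm section span the gap between the posts with their undersides at z = 275 mm and z = 1346 mm, flush with the posts' −y face. 10 pickets, each 89 mm wide, 17 mm thick and 1596 mm tall, are fixed to the +y face of the rails with their bottoms at z = 81 mm, evenly spaced across the span with equal gaps (rounded down to the nearest mm) at the −x end and between each pair — any rounding remainder accumulates at the +x end.

The fence section is on the floor beside the stool on its +y side.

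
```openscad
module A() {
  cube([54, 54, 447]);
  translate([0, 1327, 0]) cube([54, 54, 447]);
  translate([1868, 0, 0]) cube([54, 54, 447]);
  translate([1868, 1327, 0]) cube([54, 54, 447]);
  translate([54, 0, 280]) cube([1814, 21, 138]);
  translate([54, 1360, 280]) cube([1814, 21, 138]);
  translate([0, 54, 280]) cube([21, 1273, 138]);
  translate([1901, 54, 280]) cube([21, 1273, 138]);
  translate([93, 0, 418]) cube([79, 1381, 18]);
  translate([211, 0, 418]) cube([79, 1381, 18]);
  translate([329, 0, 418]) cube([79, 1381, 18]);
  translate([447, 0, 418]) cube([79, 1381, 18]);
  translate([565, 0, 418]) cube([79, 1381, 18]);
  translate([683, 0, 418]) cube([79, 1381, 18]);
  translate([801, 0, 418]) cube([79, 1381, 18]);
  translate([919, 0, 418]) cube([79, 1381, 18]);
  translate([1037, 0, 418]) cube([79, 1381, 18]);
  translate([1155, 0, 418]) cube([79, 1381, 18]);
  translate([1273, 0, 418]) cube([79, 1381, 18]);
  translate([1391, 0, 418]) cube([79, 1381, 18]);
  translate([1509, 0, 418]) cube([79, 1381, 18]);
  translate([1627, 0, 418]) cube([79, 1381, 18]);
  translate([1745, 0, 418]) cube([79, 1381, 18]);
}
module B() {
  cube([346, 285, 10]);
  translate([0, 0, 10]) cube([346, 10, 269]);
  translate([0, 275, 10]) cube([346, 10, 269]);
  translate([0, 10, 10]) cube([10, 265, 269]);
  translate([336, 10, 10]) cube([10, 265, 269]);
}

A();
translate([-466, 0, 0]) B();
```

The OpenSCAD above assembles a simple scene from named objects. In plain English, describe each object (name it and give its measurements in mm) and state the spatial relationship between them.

A is a bed frame 1922 mm long (x) by 1381 mm wide (y). Four 54×54 mm corner posts, 447 mm tall, at the corners of the footprint. Four rails of 21 mm thickness and 138 mm height run between adjacent posts with their undersides at z = 280 mm, their outer faces flush with the outside of the frame (the two x-running rails run between the posts' inner faces; the two y-running rails run between the posts' inner faces). 15 slats, each 79 mm wide (x) and 18 mm thick, lie across the top of the two x-running rails, running the full 1381 mm width of the frame in y; the slats are evenly spaced along x between the inner faces of the end posts with equal gaps (rounded down to the nearest mm) at the −x end and between each pair — any rounding remainder accumulates at the +x end.

B is an open storage box with external size 346×285×279 mm and wall thickness 10 mm (the base is also 10 mm thick). The base covers the whole footprint; the four walls stand on the base, with the y-facing walls full-width and the x-facing walls fitting between their inner faces.

The open box is on the floor beside the bed frame on its −x side.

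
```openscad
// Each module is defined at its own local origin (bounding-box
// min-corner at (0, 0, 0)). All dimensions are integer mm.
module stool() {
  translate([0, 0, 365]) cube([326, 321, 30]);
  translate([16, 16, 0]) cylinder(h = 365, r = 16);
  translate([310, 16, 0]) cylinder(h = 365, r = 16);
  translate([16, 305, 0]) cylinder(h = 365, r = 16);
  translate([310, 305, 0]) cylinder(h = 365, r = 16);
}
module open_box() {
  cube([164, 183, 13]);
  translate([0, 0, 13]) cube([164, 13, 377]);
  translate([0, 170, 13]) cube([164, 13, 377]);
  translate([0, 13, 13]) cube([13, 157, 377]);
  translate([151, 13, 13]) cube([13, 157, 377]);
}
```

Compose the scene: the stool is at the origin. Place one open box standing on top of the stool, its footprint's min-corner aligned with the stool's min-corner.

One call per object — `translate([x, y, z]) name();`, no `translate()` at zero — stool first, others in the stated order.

stool();
translate([0, 0, 395]) open_box();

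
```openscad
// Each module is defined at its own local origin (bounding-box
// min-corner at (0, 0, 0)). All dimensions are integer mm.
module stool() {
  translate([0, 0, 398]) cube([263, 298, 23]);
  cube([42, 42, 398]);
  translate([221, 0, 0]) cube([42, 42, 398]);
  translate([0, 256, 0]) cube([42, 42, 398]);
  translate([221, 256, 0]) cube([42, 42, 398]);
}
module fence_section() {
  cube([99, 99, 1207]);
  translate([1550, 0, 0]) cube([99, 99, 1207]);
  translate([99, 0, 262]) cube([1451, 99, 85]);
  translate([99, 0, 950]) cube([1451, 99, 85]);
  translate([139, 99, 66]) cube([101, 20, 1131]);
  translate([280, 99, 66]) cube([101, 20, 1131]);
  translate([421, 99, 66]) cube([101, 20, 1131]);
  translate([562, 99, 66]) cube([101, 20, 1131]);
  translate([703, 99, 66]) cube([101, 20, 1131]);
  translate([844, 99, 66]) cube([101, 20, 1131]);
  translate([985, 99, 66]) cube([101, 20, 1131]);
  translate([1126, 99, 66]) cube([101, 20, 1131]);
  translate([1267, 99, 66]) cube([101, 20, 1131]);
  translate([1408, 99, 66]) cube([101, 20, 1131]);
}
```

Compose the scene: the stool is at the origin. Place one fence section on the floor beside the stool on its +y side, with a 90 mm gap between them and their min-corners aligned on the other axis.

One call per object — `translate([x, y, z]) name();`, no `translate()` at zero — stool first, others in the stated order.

stool();
translate([0, 388, 0]) fence_section();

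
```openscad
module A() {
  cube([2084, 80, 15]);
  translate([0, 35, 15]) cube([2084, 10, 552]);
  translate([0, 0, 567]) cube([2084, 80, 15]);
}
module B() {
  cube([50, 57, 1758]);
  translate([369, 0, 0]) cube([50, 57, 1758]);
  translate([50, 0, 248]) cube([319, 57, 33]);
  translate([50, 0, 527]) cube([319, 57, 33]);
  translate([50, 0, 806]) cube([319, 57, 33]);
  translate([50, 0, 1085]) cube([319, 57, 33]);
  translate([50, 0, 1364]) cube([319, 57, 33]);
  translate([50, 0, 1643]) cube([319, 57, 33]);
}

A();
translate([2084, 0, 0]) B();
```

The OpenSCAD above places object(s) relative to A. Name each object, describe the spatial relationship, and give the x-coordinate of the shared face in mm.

A is an I-beam. B is a ladder. The ladder is against the I-beam's +x side, with their −y faces flush. The x-coordinate of the shared face is 2084 mm.

The I-beam's +x face and the ladder's −x face are both at x = 2084 mm.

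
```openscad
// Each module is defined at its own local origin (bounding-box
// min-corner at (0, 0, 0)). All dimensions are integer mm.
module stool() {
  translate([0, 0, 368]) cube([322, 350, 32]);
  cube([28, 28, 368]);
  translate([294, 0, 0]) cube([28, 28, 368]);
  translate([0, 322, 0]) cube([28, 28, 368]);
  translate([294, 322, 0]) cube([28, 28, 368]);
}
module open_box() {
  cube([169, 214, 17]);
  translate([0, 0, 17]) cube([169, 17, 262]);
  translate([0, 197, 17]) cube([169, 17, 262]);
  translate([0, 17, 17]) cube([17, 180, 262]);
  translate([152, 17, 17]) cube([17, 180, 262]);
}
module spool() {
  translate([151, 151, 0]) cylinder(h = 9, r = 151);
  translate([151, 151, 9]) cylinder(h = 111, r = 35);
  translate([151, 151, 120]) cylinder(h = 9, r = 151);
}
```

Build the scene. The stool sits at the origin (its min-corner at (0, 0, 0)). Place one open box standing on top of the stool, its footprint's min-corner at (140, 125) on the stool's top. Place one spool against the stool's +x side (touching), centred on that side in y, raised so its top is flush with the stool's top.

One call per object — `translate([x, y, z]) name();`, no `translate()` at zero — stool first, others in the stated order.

stool();
translate([140, 125, 400]) open_box();
translate([322, 24, 271]) spool();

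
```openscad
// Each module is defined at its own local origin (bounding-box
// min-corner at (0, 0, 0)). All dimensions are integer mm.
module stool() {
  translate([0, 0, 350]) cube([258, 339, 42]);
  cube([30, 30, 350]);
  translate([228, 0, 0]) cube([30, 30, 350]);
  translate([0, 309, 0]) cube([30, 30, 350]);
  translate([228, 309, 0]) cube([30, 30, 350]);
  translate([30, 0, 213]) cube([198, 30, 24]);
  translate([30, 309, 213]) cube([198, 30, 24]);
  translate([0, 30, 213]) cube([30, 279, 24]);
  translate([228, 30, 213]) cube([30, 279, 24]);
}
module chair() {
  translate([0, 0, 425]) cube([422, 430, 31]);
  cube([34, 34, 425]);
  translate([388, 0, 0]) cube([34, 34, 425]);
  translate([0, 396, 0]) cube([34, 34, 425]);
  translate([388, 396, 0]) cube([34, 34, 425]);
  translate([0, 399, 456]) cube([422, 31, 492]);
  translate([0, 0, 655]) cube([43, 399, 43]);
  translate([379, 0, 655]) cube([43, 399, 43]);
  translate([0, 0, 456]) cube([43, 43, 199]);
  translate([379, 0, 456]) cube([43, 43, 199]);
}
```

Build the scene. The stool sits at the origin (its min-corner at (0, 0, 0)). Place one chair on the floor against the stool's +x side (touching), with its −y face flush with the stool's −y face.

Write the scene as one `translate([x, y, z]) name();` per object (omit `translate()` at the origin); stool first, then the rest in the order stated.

stool();
translate([258, 0, 0]) chair();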